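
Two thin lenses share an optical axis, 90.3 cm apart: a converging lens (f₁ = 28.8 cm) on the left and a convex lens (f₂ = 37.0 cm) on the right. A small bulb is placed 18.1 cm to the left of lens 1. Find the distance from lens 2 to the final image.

50.4 cm

Lens 1: 1/d_i1 = 1/f₁ − 1/d_o1 = 1/(28.8) − 1/(18.1) = -0.02053, so d_i1 = -48.72 cm.
The intermediate image is 48.72 cm to the left of lens 1 (virtual), which is 90.3 − (-48.72) = 139.0 cm to the left of lens 2, so d_o2 = +139.0 cm.
Lens 2: 1/d_i2 = 1/f₂ − 1/d_o2 = 1/(37.0) − 1/(139.0) = 0.01983, so d_i2 = 50.4 cm.
The final image is real, 50.4 cm to the right of lens 2 (overall magnification ≈ -0.98).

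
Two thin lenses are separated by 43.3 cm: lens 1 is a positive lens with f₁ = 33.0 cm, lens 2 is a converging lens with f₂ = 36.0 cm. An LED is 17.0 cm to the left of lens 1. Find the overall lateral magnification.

m = -1.75

Lens 1: 1/d_i1 = 1/(33.0) − 1/(17.0) = -0.02852, so d_i1 = -35.06 cm; m₁ = −d_i1/d_o1 = +2.062.
d_o2 = 43.3 − (-35.06) = 78.36 cm.
Lens 2: 1/d_i2 = 1/(36.0) − 1/(78.36) = 0.01502, so d_i2 = 66.59 cm; m₂ = −d_i2/d_o2 = -0.8499.
m = m₁·m₂ = (+2.062)(-0.8499) = -1.75.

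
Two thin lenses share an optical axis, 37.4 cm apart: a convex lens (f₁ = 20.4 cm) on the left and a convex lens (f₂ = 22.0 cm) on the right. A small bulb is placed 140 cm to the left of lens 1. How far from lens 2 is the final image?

Lens 1: 1/d_i1 = 1/f₁ − 1/d_o1 = 1/(20.4) − 1/(140) = 0.04188, so d_i1 = 23.88 cm.
The intermediate image is 23.88 cm to the right of lens 1, which is 37.4 − (23.88) = 13.52 cm to the left of lens 2, so d_o2 = +13.52 cm.
Lens 2: 1/d_i2 = 1/f₂ − 1/d_o2 = 1/(22.0) − 1/(13.52) = -0.02851, so d_i2 = -35.1 cm.
The final image is virtual, 35.1 cm to the left of lens 2 (overall magnification ≈ -0.44).

35.1 cm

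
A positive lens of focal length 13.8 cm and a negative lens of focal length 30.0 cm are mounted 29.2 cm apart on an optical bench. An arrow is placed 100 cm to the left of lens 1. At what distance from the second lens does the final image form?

Lens 1: 1/d_i1 = 1/f₁ − 1/d_o1 = 1/(13.8) − 1/(100) = 0.06246, so d_i1 = 16.01 cm.
The intermediate image is 16.01 cm to the right of lens 1, which is 29.2 − (16.01) = 13.19 cm to the left of lens 2, so d_o2 = +13.19 cm.
Lens 2 is diverging, so f₂ = −30.0 cm.
Lens 2: 1/d_i2 = 1/f₂ − 1/d_o2 = 1/(-30.0) − 1/(13.19) = -0.1091, so d_i2 = -9.16 cm.
The final image is virtual, 9.16 cm to the left of lens 2 (overall magnification ≈ -0.11).

9.16 cm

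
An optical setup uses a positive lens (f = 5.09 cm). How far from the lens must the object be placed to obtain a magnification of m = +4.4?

m = −d_i/d_o ⇒ d_i = −m·d_o.
1/f = 1/d_o + 1/d_i = 1/d_o − 1/(m·d_o) = (1 − 1/m)/d_o, so d_o = f(1 − 1/m) = (5.090)(1 − 1/(+4.4)) = 3.93 cm.

3.93 cm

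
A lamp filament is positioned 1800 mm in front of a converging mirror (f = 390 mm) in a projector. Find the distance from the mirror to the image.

Mirror equation: 1/v = 1/f − 1/u = 1/(390.0) − 1/(1800) = 0.002564 − 0.0005556 = 0.002009, so v = 498 mm.
The image is real, inverted and reduced, in front of the mirror.

498 mm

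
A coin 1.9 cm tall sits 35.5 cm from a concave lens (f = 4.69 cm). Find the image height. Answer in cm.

0.222 cm

For a concave lens, f = -4.69 cm.
1/d_i = 1/f − 1/d_o = 1/(-4.690) − 1/(35.5) = -0.2414, so d_i = -4.143 cm.
m = −d_i/d_o = +0.1167.
|h_i| = |m|·h_o = 0.1167 × 1.9 = 0.222 cm. The image is virtual, upright and reduced, on the same side as the object.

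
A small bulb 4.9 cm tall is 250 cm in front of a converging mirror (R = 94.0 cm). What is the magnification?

f = R/2 = 94.0/2 = 47.00 cm.
1/d_i = 1/f − 1/d_o = 1/(47.00) − 1/(250) = 0.01728, so d_i = 57.88 cm.
m = −d_i/d_o = −(57.88)/(250) = -0.232.
The image is real, inverted and reduced, in front of the mirror.

m = -0.232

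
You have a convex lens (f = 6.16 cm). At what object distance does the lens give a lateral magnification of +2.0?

3.08 cm

m = −d_i/d_o ⇒ d_i = −m·d_o.
1/f = 1/d_o + 1/d_i = 1/d_o − 1/(m·d_o) = (1 − 1/m)/d_o, so d_o = f(1 − 1/m) = (6.160)(1 − 1/(+2.0)) = 3.08 cm.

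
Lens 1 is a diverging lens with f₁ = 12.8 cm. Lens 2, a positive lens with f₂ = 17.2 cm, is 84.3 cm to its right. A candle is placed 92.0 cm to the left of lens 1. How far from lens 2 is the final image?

21.0 cm

Lens 1 is diverging, so f₁ = −12.8 cm.
Lens 1: 1/d_i1 = 1/f₁ − 1/d_o1 = 1/(-12.8) − 1/(92.0) = -0.08899, so d_i1 = -11.24 cm.
The intermediate image is 11.24 cm to the left of lens 1 (virtual), which is 84.3 − (-11.24) = 95.54 cm to the left of lens 2, so d_o2 = +95.54 cm.
Lens 2: 1/d_i2 = 1/f₂ − 1/d_o2 = 1/(17.2) − 1/(95.54) = 0.04767, so d_i2 = 21.0 cm.
The final image is real, 21.0 cm to the right of lens 2 (overall magnification ≈ -0.027).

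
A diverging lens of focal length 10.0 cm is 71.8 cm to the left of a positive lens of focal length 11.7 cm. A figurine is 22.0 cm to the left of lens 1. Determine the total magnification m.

f₁ = −10.0 cm (diverging).
Lens 1: 1/d_i1 = 1/(-10.0) − 1/(22.0) = -0.1455, so d_i1 = -6.875 cm; m₁ = −d_i1/d_o1 = +0.3125.
d_o2 = 71.8 − (-6.875) = 78.67 cm.
Lens 2: 1/d_i2 = 1/(11.7) − 1/(78.67) = 0.07276, so d_i2 = 13.74 cm; m₂ = −d_i2/d_o2 = -0.1747.
m = m₁·m₂ = (+0.3125)(-0.1747) = -0.0546.

m = -0.0546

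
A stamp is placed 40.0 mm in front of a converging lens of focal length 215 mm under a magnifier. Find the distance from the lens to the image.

49.1 mm

Lens equation: 1/q = 1/f − 1/p = 1/(215.0) − 1/(40.0) = 0.004651 − 0.02500 = -0.02035, so q = -49.1 mm.
The image is virtual, upright and enlarged, on the same side as the object.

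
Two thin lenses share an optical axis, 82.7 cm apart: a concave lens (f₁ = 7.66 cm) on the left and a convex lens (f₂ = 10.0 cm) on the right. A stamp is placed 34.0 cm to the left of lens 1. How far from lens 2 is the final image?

11.3 cm

Lens 1 is diverging, so f₁ = −7.66 cm.
Lens 1: 1/d_i1 = 1/f₁ − 1/d_o1 = 1/(-7.66) − 1/(34.0) = -0.1600, so d_i1 = -6.252 cm.
The intermediate image is 6.252 cm to the left of lens 1 (virtual), which is 82.7 − (-6.252) = 88.95 cm to the left of lens 2, so d_o2 = +88.95 cm.
Lens 2: 1/d_i2 = 1/f₂ − 1/d_o2 = 1/(10.0) − 1/(88.95) = 0.08876, so d_i2 = 11.3 cm.
The final image is real, 11.3 cm to the right of lens 2 (overall magnification ≈ -0.023).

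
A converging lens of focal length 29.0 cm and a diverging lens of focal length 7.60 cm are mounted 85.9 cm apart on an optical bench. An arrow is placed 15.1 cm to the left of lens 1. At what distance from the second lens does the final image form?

7.14 cm

Lens 1: 1/d_i1 = 1/f₁ − 1/d_o1 = 1/(29.0) − 1/(15.1) = -0.03174, so d_i1 = -31.50 cm.
The intermediate image is 31.50 cm to the left of lens 1 (virtual), which is 85.9 − (-31.50) = 117.4 cm to the left of lens 2, so d_o2 = +117.4 cm.
Lens 2 is diverging, so f₂ = −7.60 cm.
Lens 2: 1/d_i2 = 1/f₂ − 1/d_o2 = 1/(-7.60) − 1/(117.4) = -0.1401, so d_i2 = -7.14 cm.
The final image is virtual, 7.14 cm to the left of lens 2 (overall magnification ≈ 0.13).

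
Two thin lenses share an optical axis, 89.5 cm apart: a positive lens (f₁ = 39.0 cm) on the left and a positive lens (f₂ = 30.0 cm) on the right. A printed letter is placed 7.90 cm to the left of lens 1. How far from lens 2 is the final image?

Lens 1: 1/d_i1 = 1/f₁ − 1/d_o1 = 1/(39.0) − 1/(7.90) = -0.1009, so d_i1 = -9.907 cm.
The intermediate image is 9.907 cm to the left of lens 1 (virtual), which is 89.5 − (-9.907) = 99.41 cm to the left of lens 2, so d_o2 = +99.41 cm.
Lens 2: 1/d_i2 = 1/f₂ − 1/d_o2 = 1/(30.0) − 1/(99.41) = 0.02327, so d_i2 = 43.0 cm.
The final image is real, 43.0 cm to the right of lens 2 (overall magnification ≈ -0.54).

43.0 cm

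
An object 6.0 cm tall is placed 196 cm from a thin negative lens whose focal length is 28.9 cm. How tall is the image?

0.771 cm

For a negative lens, f = -28.9 cm.
1/d_i = 1/f − 1/d_o = 1/(-28.90) − 1/(196) = -0.03970, so d_i = -25.19 cm.
m = −d_i/d_o = +0.1285.
|h_i| = |m|·h_o = 0.1285 × 6.0 = 0.771 cm. The image is virtual, upright and reduced, on the same side as the object.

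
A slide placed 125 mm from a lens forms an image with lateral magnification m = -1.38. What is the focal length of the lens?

f = 72.5 mm (converging)

m = −d_i/d_o ⇒ d_i = −m·d_o = −(-1.38)·(125) = 172.5 mm.
1/f = 1/d_o + 1/d_i = 1/(125) + 1/(172.5) = 0.01380, so f = 72.5 mm.
Since f is positive, the lens is converging.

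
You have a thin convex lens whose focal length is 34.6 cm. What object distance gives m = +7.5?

m = −d_i/d_o ⇒ d_i = −m·d_o.
1/f = 1/d_o + 1/d_i = 1/d_o − 1/(m·d_o) = (1 − 1/m)/d_o, so d_o = f(1 − 1/m) = (34.60)(1 − 1/(+7.5)) = 30.0 cm.

30.0 cm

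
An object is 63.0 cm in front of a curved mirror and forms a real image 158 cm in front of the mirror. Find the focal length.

f = 45.0 cm (concave)

Real image ⇒ d_i = +158 cm.
1/f = 1/d_o + 1/d_i = 1/(63.0) + 1/(158) = 0.02220, so f = 45.0 cm.
Since f is positive, the curved mirror is concave.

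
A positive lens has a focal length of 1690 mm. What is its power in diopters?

P = +0.592 D

f = 169 cm = 1.69 m.
P = 1/f = 1/(1.69 m) = +0.592 D.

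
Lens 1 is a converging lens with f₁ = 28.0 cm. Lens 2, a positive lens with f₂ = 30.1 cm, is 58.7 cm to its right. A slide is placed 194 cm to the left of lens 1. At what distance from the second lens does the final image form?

190 cm

Lens 1: 1/d_i1 = 1/f₁ − 1/d_o1 = 1/(28.0) − 1/(194) = 0.03056, so d_i1 = 32.72 cm.
The intermediate image is 32.72 cm to the right of lens 1, which is 58.7 − (32.72) = 25.98 cm to the left of lens 2, so d_o2 = +25.98 cm.
Lens 2: 1/d_i2 = 1/f₂ − 1/d_o2 = 1/(30.1) − 1/(25.98) = -0.005269, so d_i2 = -190 cm.
The final image is virtual, 190 cm to the left of lens 2 (overall magnification ≈ -1.2).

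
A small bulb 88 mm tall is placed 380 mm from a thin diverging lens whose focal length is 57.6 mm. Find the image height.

For a diverging lens, f = -57.6 mm.
1/d_i = 1/f − 1/d_o = 1/(-57.60) − 1/(380) = -0.01999, so d_i = -50.02 mm.
m = −d_i/d_o = +0.1316.
|h_i| = |m|·h_o = 0.1316 × 88 = 11.6 mm. The image is virtual, upright and reduced, on the same side as the object.

11.6 mm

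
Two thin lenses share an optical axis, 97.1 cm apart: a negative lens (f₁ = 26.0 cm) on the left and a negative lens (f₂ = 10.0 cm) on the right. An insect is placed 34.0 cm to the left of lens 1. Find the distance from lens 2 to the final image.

Lens 1 is diverging, so f₁ = −26.0 cm.
Lens 1: 1/d_i1 = 1/f₁ − 1/d_o1 = 1/(-26.0) − 1/(34.0) = -0.06787, so d_i1 = -14.73 cm.
The intermediate image is 14.73 cm to the left of lens 1 (virtual), which is 97.1 − (-14.73) = 111.8 cm to the left of lens 2, so d_o2 = +111.8 cm.
Lens 2 is diverging, so f₂ = −10.0 cm.
Lens 2: 1/d_i2 = 1/f₂ − 1/d_o2 = 1/(-10.0) − 1/(111.8) = -0.1089, so d_i2 = -9.18 cm.
The final image is virtual, 9.18 cm to the left of lens 2 (overall magnification ≈ 0.036).

9.18 cm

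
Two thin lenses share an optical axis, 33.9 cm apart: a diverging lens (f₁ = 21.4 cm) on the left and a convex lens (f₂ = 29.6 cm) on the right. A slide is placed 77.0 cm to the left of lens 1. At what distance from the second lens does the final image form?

71.2 cm

Lens 1 is diverging, so f₁ = −21.4 cm.
Lens 1: 1/d_i1 = 1/f₁ − 1/d_o1 = 1/(-21.4) − 1/(77.0) = -0.05972, so d_i1 = -16.75 cm.
The intermediate image is 16.75 cm to the left of lens 1 (virtual), which is 33.9 − (-16.75) = 50.65 cm to the left of lens 2, so d_o2 = +50.65 cm.
Lens 2: 1/d_i2 = 1/f₂ − 1/d_o2 = 1/(29.6) − 1/(50.65) = 0.01404, so d_i2 = 71.2 cm.
The final image is real, 71.2 cm to the right of lens 2 (overall magnification ≈ -0.31).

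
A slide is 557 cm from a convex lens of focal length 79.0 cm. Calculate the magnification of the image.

m = -0.165

1/d_i = 1/f − 1/d_o = 1/(79.00) − 1/(557) = 0.01086, so d_i = 92.06 cm.
m = −d_i/d_o = −(92.06)/(557) = -0.165.
The image is real, inverted and reduced, on the far side of the lens.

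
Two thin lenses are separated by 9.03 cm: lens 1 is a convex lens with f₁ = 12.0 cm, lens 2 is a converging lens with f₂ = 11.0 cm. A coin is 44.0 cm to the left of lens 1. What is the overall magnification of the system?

Lens 1: 1/d_i1 = 1/(12.0) − 1/(44.0) = 0.06061, so d_i1 = 16.50 cm; m₁ = −d_i1/d_o1 = -0.3750.
d_o2 = 9.03 − (16.50) = -7.470 cm (virtual object).
Lens 2: 1/d_i2 = 1/(11.0) − 1/(-7.470) = 0.2248, so d_i2 = 4.449 cm; m₂ = −d_i2/d_o2 = +0.5956.
m = m₁·m₂ = (-0.3750)(+0.5956) = -0.223.

m = -0.223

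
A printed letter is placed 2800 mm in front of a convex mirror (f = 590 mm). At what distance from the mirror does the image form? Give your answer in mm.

For a convex mirror, f = -590 mm.
Mirror equation: 1/q = 1/f − 1/p = 1/(-590.0) − 1/(2800) = -0.001695 − 0.0003571 = -0.002052, so q = -487 mm.
The image is virtual, upright and reduced, behind the mirror.

487 mm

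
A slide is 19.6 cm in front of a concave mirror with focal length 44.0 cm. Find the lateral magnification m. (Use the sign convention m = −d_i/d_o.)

1/d_i = 1/f − 1/d_o = 1/(44.00) − 1/(19.6) = -0.02829, so d_i = -35.34 cm.
m = −d_i/d_o = −(-35.34)/(19.6) = +1.80.
The image is virtual, upright and enlarged, behind the mirror.

m = +1.80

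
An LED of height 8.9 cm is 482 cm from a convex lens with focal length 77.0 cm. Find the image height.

1.69 cm

1/d_i = 1/f − 1/d_o = 1/(77.00) − 1/(482) = 0.01091, so d_i = 91.64 cm.
m = −d_i/d_o = -0.1901.
|h_i| = |m|·h_o = 0.1901 × 8.9 = 1.69 cm. The image is real, inverted and reduced, on the far side of the lens.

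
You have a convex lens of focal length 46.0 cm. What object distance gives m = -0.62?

m = −d_i/d_o ⇒ d_i = −m·d_o.
1/f = 1/d_o + 1/d_i = 1/d_o − 1/(m·d_o) = (1 − 1/m)/d_o, so d_o = f(1 − 1/m) = (46.00)(1 − 1/(-0.62)) = 120 cm.

120 cm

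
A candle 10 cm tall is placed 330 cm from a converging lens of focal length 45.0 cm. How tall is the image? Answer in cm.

1.58 cm

1/d_i = 1/f − 1/d_o = 1/(45.00) − 1/(330) = 0.01919, so d_i = 52.11 cm.
m = −d_i/d_o = -0.1579.
|h_i| = |m|·h_o = 0.1579 × 10 = 1.58 cm. The image is real, inverted and reduced, on the far side of the lens.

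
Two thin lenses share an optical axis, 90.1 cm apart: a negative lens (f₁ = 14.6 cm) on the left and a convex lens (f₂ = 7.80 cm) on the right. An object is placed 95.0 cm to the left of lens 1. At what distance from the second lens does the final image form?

8.44 cm

Lens 1 is diverging, so f₁ = −14.6 cm.
Lens 1: 1/d_i1 = 1/f₁ − 1/d_o1 = 1/(-14.6) − 1/(95.0) = -0.07902, so d_i1 = -12.66 cm.
The intermediate image is 12.66 cm to the left of lens 1 (virtual), which is 90.1 − (-12.66) = 102.8 cm to the left of lens 2, so d_o2 = +102.8 cm.
Lens 2: 1/d_i2 = 1/f₂ − 1/d_o2 = 1/(7.80) − 1/(102.8) = 0.1185, so d_i2 = 8.44 cm.
The final image is real, 8.44 cm to the right of lens 2 (overall magnification ≈ -0.011).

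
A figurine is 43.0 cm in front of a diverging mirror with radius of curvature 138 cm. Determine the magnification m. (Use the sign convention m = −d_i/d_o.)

f = R/2 = 138/2 = 69.00 cm; for a diverging mirror, f = -69.00 cm.
1/d_i = 1/f − 1/d_o = 1/(-69.00) − 1/(43.0) = -0.03775, so d_i = -26.49 cm.
m = −d_i/d_o = −(-26.49)/(43.0) = +0.616.
The image is virtual, upright and reduced, behind the mirror.

m = +0.616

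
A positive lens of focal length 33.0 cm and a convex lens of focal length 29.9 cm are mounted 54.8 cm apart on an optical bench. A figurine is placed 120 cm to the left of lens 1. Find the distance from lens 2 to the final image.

Lens 1: 1/d_i1 = 1/f₁ − 1/d_o1 = 1/(33.0) − 1/(120) = 0.02197, so d_i1 = 45.52 cm.
The intermediate image is 45.52 cm to the right of lens 1, which is 54.8 − (45.52) = 9.280 cm to the left of lens 2, so d_o2 = +9.280 cm.
Lens 2: 1/d_i2 = 1/f₂ − 1/d_o2 = 1/(29.9) − 1/(9.280) = -0.07431, so d_i2 = -13.5 cm.
The final image is virtual, 13.5 cm to the left of lens 2 (overall magnification ≈ -0.55).

13.5 cm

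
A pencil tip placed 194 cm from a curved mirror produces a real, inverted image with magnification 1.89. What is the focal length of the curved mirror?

f = 127 cm (concave)

m = −d_i/d_o ⇒ d_i = −m·d_o = −(-1.89)·(194) = 366.7 cm.
1/f = 1/d_o + 1/d_i = 1/(194) + 1/(366.7) = 0.007882, so f = 127 cm.
Since f is positive, the curved mirror is concave.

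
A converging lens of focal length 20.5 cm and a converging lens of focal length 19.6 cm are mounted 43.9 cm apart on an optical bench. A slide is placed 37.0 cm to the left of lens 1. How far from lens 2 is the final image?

1.87 cm

Lens 1: 1/d_i1 = 1/f₁ − 1/d_o1 = 1/(20.5) − 1/(37.0) = 0.02175, so d_i1 = 45.97 cm.
The intermediate image is 45.97 cm to the right of lens 1, which lies 2.070 cm to the right of lens 2 — a virtual object — so d_o2 = −2.070 cm.
Lens 2: 1/d_i2 = 1/f₂ − 1/d_o2 = 1/(19.6) − 1/(-2.070) = 0.5341, so d_i2 = 1.87 cm.
The final image is real, 1.87 cm to the right of lens 2 (overall magnification ≈ -1.1).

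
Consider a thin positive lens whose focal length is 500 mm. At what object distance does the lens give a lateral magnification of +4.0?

375 mm

m = −d_i/d_o ⇒ d_i = −m·d_o.
1/f = 1/d_o + 1/d_i = 1/d_o − 1/(m·d_o) = (1 − 1/m)/d_o, so d_o = f(1 − 1/m) = (500.0)(1 − 1/(+4.0)) = 375 mm.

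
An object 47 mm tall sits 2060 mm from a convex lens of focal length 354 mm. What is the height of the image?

1/d_i = 1/f − 1/d_o = 1/(354.0) − 1/(2060) = 0.002339, so d_i = 427.5 mm.
m = −d_i/d_o = -0.2075.
|h_i| = |m|·h_o = 0.2075 × 47 = 9.75 mm. The image is real, inverted and reduced, on the far side of the lens.

9.75 mm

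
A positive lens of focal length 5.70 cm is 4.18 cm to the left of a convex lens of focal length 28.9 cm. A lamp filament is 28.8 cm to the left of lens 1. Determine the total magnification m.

Lens 1: 1/d_i1 = 1/(5.70) − 1/(28.8) = 0.1407, so d_i1 = 7.106 cm; m₁ = −d_i1/d_o1 = -0.2467.
d_o2 = 4.18 − (7.106) = -2.926 cm (virtual object).
Lens 2: 1/d_i2 = 1/(28.9) − 1/(-2.926) = 0.3764, so d_i2 = 2.657 cm; m₂ = −d_i2/d_o2 = +0.9081.
m = m₁·m₂ = (-0.2467)(+0.9081) = -0.224.

m = -0.224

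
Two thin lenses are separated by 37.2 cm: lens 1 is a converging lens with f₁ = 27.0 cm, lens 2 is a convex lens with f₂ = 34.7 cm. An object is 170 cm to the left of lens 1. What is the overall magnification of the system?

m = -0.221

Lens 1: 1/d_i1 = 1/(27.0) − 1/(170) = 0.03115, so d_i1 = 32.10 cm; m₁ = −d_i1/d_o1 = -0.1888.
d_o2 = 37.2 − (32.10) = 5.100 cm.
Lens 2: 1/d_i2 = 1/(34.7) − 1/(5.100) = -0.1673, so d_i2 = -5.979 cm; m₂ = −d_i2/d_o2 = +1.172.
m = m₁·m₂ = (-0.1888)(+1.172) = -0.221.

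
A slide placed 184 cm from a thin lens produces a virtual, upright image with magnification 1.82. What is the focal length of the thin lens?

m = −d_i/d_o ⇒ d_i = −m·d_o = −(+1.82)·(184) = -334.9 cm.
1/f = 1/d_o + 1/d_i = 1/(184) + 1/(-334.9) = 0.002449, so f = 408 cm.
Since f is positive, the thin lens is converging.

f = 408 cm (converging)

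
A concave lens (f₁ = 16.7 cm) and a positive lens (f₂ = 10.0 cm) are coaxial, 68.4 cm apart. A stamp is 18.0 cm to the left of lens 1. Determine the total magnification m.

f₁ = −16.7 cm (diverging).
Lens 1: 1/d_i1 = 1/(-16.7) − 1/(18.0) = -0.1154, so d_i1 = -8.663 cm; m₁ = −d_i1/d_o1 = +0.4813.
d_o2 = 68.4 − (-8.663) = 77.06 cm.
Lens 2: 1/d_i2 = 1/(10.0) − 1/(77.06) = 0.08702, so d_i2 = 11.49 cm; m₂ = −d_i2/d_o2 = -0.1491.
m = m₁·m₂ = (+0.4813)(-0.1491) = -0.0718.

m = -0.0718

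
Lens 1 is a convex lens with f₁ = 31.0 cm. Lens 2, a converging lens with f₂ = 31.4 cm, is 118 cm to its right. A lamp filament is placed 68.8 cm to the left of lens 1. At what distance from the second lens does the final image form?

Lens 1: 1/d_i1 = 1/f₁ − 1/d_o1 = 1/(31.0) − 1/(68.8) = 0.01772, so d_i1 = 56.42 cm.
The intermediate image is 56.42 cm to the right of lens 1, which is 118 − (56.42) = 61.58 cm to the left of lens 2, so d_o2 = +61.58 cm.
Lens 2: 1/d_i2 = 1/f₂ − 1/d_o2 = 1/(31.4) − 1/(61.58) = 0.01561, so d_i2 = 64.1 cm.
The final image is real, 64.1 cm to the right of lens 2 (overall magnification ≈ 0.85).

64.1 cm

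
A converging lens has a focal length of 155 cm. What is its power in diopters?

P = +0.645 D

f = 155 cm = 1.55 m.
P = 1/f = 1/(1.55 m) = +0.645 D.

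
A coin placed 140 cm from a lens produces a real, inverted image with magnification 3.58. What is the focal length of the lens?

f = 109 cm (converging)

m = −d_i/d_o ⇒ d_i = −m·d_o = −(-3.58)·(140) = 501.2 cm.
1/f = 1/d_o + 1/d_i = 1/(140) + 1/(501.2) = 0.009138, so f = 109 cm.
Since f is positive, the lens is converging.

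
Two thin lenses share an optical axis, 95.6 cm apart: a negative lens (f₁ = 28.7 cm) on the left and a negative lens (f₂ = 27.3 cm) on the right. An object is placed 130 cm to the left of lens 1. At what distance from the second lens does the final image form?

Lens 1 is diverging, so f₁ = −28.7 cm.
Lens 1: 1/d_i1 = 1/f₁ − 1/d_o1 = 1/(-28.7) − 1/(130) = -0.04254, so d_i1 = -23.51 cm.
The intermediate image is 23.51 cm to the left of lens 1 (virtual), which is 95.6 − (-23.51) = 119.1 cm to the left of lens 2, so d_o2 = +119.1 cm.
Lens 2 is diverging, so f₂ = −27.3 cm.
Lens 2: 1/d_i2 = 1/f₂ − 1/d_o2 = 1/(-27.3) − 1/(119.1) = -0.04503, so d_i2 = -22.2 cm.
The final image is virtual, 22.2 cm to the left of lens 2 (overall magnification ≈ 0.034).

22.2 cm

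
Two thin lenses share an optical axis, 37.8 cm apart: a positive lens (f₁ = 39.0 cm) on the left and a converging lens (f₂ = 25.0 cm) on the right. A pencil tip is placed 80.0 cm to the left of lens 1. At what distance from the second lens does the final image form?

15.1 cm

Lens 1: 1/d_i1 = 1/f₁ − 1/d_o1 = 1/(39.0) − 1/(80.0) = 0.01314, so d_i1 = 76.10 cm.
The intermediate image is 76.10 cm to the right of lens 1, which lies 38.30 cm to the right of lens 2 — a virtual object — so d_o2 = −38.30 cm.
Lens 2: 1/d_i2 = 1/f₂ − 1/d_o2 = 1/(25.0) − 1/(-38.30) = 0.06611, so d_i2 = 15.1 cm.
The final image is real, 15.1 cm to the right of lens 2 (overall magnification ≈ -0.38).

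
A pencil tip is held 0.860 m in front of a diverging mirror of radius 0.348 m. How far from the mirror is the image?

f = R/2 = 0.348/2 = 0.1740 m; for a diverging mirror, f = -0.1740 m.
Mirror equation: 1/q = 1/f − 1/p = 1/(-0.1740) − 1/(0.860) = -5.747 − 1.163 = -6.910, so q = -0.145 m.
The image is virtual, upright and reduced, behind the mirror.

0.145 m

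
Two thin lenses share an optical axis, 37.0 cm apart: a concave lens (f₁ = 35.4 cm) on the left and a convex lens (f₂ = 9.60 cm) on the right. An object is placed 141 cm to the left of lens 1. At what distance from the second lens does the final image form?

11.3 cm

Lens 1 is diverging, so f₁ = −35.4 cm.
Lens 1: 1/d_i1 = 1/f₁ − 1/d_o1 = 1/(-35.4) − 1/(141) = -0.03534, so d_i1 = -28.30 cm.
The intermediate image is 28.30 cm to the left of lens 1 (virtual), which is 37.0 − (-28.30) = 65.30 cm to the left of lens 2, so d_o2 = +65.30 cm.
Lens 2: 1/d_i2 = 1/f₂ − 1/d_o2 = 1/(9.60) − 1/(65.30) = 0.08885, so d_i2 = 11.3 cm.
The final image is real, 11.3 cm to the right of lens 2 (overall magnification ≈ -0.035).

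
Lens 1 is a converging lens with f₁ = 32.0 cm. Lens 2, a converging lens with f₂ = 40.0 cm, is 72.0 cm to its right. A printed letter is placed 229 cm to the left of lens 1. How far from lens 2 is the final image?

Lens 1: 1/d_i1 = 1/f₁ − 1/d_o1 = 1/(32.0) − 1/(229) = 0.02688, so d_i1 = 37.20 cm.
The intermediate image is 37.20 cm to the right of lens 1, which is 72.0 − (37.20) = 34.80 cm to the left of lens 2, so d_o2 = +34.80 cm.
Lens 2: 1/d_i2 = 1/f₂ − 1/d_o2 = 1/(40.0) − 1/(34.80) = -0.003736, so d_i2 = -268 cm.
The final image is virtual, 268 cm to the left of lens 2 (overall magnification ≈ -1.2).

268 cm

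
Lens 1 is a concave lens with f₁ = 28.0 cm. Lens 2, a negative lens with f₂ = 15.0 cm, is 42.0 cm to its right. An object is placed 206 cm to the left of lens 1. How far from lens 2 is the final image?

12.2 cm

Lens 1 is diverging, so f₁ = −28.0 cm.
Lens 1: 1/d_i1 = 1/f₁ − 1/d_o1 = 1/(-28.0) − 1/(206) = -0.04057, so d_i1 = -24.65 cm.
The intermediate image is 24.65 cm to the left of lens 1 (virtual), which is 42.0 − (-24.65) = 66.65 cm to the left of lens 2, so d_o2 = +66.65 cm.
Lens 2 is diverging, so f₂ = −15.0 cm.
Lens 2: 1/d_i2 = 1/f₂ − 1/d_o2 = 1/(-15.0) − 1/(66.65) = -0.08167, so d_i2 = -12.2 cm.
The final image is virtual, 12.2 cm to the left of lens 2 (overall magnification ≈ 0.022).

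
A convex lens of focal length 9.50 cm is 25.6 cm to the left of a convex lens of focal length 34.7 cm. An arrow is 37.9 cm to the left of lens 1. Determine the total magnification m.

Lens 1: 1/d_i1 = 1/(9.50) − 1/(37.9) = 0.07888, so d_i1 = 12.68 cm; m₁ = −d_i1/d_o1 = -0.3346.
d_o2 = 25.6 − (12.68) = 12.92 cm.
Lens 2: 1/d_i2 = 1/(34.7) − 1/(12.92) = -0.04858, so d_i2 = -20.58 cm; m₂ = −d_i2/d_o2 = +1.593.
m = m₁·m₂ = (-0.3346)(+1.593) = -0.533.

m = -0.533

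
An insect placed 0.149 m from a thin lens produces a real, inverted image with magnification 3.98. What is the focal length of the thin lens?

m = −d_i/d_o ⇒ d_i = −m·d_o = −(-3.98)·(0.149) = 0.5930 m.
1/f = 1/d_o + 1/d_i = 1/(0.149) + 1/(0.5930) = 8.398, so f = 0.119 m.
Since f is positive, the thin lens is converging.

f = 0.119 m (converging)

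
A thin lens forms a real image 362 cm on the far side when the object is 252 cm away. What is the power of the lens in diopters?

d_i = +362 cm.
1/f = 1/d_o + 1/d_i = 1/(252) + 1/(362) = 0.006731 cm⁻¹.
f = 148.6 cm = 1.486 m, so P = 1/f = +0.673 D.

P = +0.673 D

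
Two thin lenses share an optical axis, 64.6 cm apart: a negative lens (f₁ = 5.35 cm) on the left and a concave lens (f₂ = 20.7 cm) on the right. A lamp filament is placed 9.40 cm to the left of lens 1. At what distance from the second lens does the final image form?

Lens 1 is diverging, so f₁ = −5.35 cm.
Lens 1: 1/d_i1 = 1/f₁ − 1/d_o1 = 1/(-5.35) − 1/(9.40) = -0.2933, so d_i1 = -3.409 cm.
The intermediate image is 3.409 cm to the left of lens 1 (virtual), which is 64.6 − (-3.409) = 68.01 cm to the left of lens 2, so d_o2 = +68.01 cm.
Lens 2 is diverging, so f₂ = −20.7 cm.
Lens 2: 1/d_i2 = 1/f₂ − 1/d_o2 = 1/(-20.7) − 1/(68.01) = -0.06301, so d_i2 = -15.9 cm.
The final image is virtual, 15.9 cm to the left of lens 2 (overall magnification ≈ 0.085).

15.9 cm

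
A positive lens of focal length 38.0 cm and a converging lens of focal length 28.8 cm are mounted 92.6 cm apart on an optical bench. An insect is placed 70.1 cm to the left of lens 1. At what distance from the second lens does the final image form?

Lens 1: 1/d_i1 = 1/f₁ − 1/d_o1 = 1/(38.0) − 1/(70.1) = 0.01205, so d_i1 = 82.98 cm.
The intermediate image is 82.98 cm to the right of lens 1, which is 92.6 − (82.98) = 9.620 cm to the left of lens 2, so d_o2 = +9.620 cm.
Lens 2: 1/d_i2 = 1/f₂ − 1/d_o2 = 1/(28.8) − 1/(9.620) = -0.06923, so d_i2 = -14.4 cm.
The final image is virtual, 14.4 cm to the left of lens 2 (overall magnification ≈ -1.8).

14.4 cm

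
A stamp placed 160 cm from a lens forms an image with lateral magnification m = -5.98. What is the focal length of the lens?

m = −d_i/d_o ⇒ d_i = −m·d_o = −(-5.98)·(160) = 956.8 cm.
1/f = 1/d_o + 1/d_i = 1/(160) + 1/(956.8) = 0.007295, so f = 137 cm.
Since f is positive, the lens is converging.

f = 137 cm (converging)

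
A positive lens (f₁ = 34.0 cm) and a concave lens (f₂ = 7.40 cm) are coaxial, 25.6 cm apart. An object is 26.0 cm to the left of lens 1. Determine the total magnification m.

Lens 1: 1/d_i1 = 1/(34.0) − 1/(26.0) = -0.009050, so d_i1 = -110.5 cm; m₁ = −d_i1/d_o1 = +4.250.
d_o2 = 25.6 − (-110.5) = 136.1 cm.
f₂ = −7.40 cm (diverging).
Lens 2: 1/d_i2 = 1/(-7.40) − 1/(136.1) = -0.1425, so d_i2 = -7.018 cm; m₂ = −d_i2/d_o2 = +0.05157.
m = m₁·m₂ = (+4.250)(+0.05157) = +0.219.

m = +0.219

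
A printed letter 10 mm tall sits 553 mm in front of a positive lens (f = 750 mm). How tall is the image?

1/d_i = 1/f − 1/d_o = 1/(750.0) − 1/(553) = -0.0004750, so d_i = -2105 mm.
m = −d_i/d_o = +3.807.
|h_i| = |m|·h_o = 3.807 × 10 = 38.1 mm. The image is virtual, upright and enlarged, on the same side as the object.

38.1 mm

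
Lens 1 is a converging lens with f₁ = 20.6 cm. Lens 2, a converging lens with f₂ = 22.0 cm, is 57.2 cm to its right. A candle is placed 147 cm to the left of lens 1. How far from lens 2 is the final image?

Lens 1: 1/d_i1 = 1/f₁ − 1/d_o1 = 1/(20.6) − 1/(147) = 0.04174, so d_i1 = 23.96 cm.
The intermediate image is 23.96 cm to the right of lens 1, which is 57.2 − (23.96) = 33.24 cm to the left of lens 2, so d_o2 = +33.24 cm.
Lens 2: 1/d_i2 = 1/f₂ − 1/d_o2 = 1/(22.0) − 1/(33.24) = 0.01537, so d_i2 = 65.1 cm.
The final image is real, 65.1 cm to the right of lens 2 (overall magnification ≈ 0.32).

65.1 cm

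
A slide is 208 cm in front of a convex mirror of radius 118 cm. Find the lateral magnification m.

m = +0.221

f = R/2 = 118/2 = 59.00 cm; for a convex mirror, f = -59.00 cm.
1/d_i = 1/f − 1/d_o = 1/(-59.00) − 1/(208) = -0.02176, so d_i = -45.96 cm.
m = −d_i/d_o = −(-45.96)/(208) = +0.221.
The image is virtual, upright and reduced, behind the mirror.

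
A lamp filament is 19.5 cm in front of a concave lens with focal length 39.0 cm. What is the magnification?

For a concave lens, f = -39.0 cm.
1/d_i = 1/f − 1/d_o = 1/(-39.00) − 1/(19.5) = -0.07692, so d_i = -13.00 cm.
m = −d_i/d_o = −(-13.00)/(19.5) = +0.667.
The image is virtual, upright and reduced, on the same side as the object.

m = +0.667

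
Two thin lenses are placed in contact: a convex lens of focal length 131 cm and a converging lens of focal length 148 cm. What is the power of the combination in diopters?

P₁ = 1/f₁ = 1/(1.31 m) = +0.7634 D; P₂ = 1/f₂ = 1/(1.48 m) = +0.6757 D.
For thin lenses in contact, P = P₁ + P₂ = (+0.7634) + (+0.6757) = +1.44 D.

P = +1.44 D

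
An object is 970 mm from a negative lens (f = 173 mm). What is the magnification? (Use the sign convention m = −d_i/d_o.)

For a negative lens, f = -173 mm.
1/d_i = 1/f − 1/d_o = 1/(-173.0) − 1/(970) = -0.006811, so d_i = -146.8 mm.
m = −d_i/d_o = −(-146.8)/(970) = +0.151.
The image is virtual, upright and reduced, on the same side as the object.

m = +0.151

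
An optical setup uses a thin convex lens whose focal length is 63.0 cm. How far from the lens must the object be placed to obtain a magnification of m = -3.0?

84.0 cm

m = −d_i/d_o ⇒ d_i = −m·d_o.
1/f = 1/d_o + 1/d_i = 1/d_o − 1/(m·d_o) = (1 − 1/m)/d_o, so d_o = f(1 − 1/m) = (63.00)(1 − 1/(-3.0)) = 84.0 cm.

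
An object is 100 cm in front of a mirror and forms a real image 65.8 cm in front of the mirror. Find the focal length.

Real image ⇒ d_i = +65.8 cm.
1/f = 1/d_o + 1/d_i = 1/(100) + 1/(65.8) = 0.02520, so f = 39.7 cm.
Since f is positive, the mirror is concave.

f = 39.7 cm (concave)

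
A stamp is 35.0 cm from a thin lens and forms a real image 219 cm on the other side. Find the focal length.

f = 30.2 cm (converging)

Real image ⇒ d_i = +219 cm.
1/f = 1/d_o + 1/d_i = 1/(35.0) + 1/(219) = 0.03314, so f = 30.2 cm.
Since f is positive, the thin lens is converging.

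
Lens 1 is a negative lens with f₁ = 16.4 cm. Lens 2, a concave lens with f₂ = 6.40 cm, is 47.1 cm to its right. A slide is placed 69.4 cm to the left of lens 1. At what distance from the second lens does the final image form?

Lens 1 is diverging, so f₁ = −16.4 cm.
Lens 1: 1/d_i1 = 1/f₁ − 1/d_o1 = 1/(-16.4) − 1/(69.4) = -0.07538, so d_i1 = -13.27 cm.
The intermediate image is 13.27 cm to the left of lens 1 (virtual), which is 47.1 − (-13.27) = 60.37 cm to the left of lens 2, so d_o2 = +60.37 cm.
Lens 2 is diverging, so f₂ = −6.40 cm.
Lens 2: 1/d_i2 = 1/f₂ − 1/d_o2 = 1/(-6.40) − 1/(60.37) = -0.1728, so d_i2 = -5.79 cm.
The final image is virtual, 5.79 cm to the left of lens 2 (overall magnification ≈ 0.018).

5.79 cm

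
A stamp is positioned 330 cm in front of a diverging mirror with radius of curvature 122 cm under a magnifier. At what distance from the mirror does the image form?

51.5 cm

f = R/2 = 122/2 = 61.00 cm; for a diverging mirror, f = -61.00 cm.
Mirror equation: 1/q = 1/f − 1/p = 1/(-61.00) − 1/(330) = -0.01639 − 0.003030 = -0.01942, so q = -51.5 cm.
The image is virtual, upright and reduced, behind the mirror.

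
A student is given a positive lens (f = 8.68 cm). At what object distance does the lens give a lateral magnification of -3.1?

m = −d_i/d_o ⇒ d_i = −m·d_o.
1/f = 1/d_o + 1/d_i = 1/d_o − 1/(m·d_o) = (1 − 1/m)/d_o, so d_o = f(1 − 1/m) = (8.680)(1 − 1/(-3.1)) = 11.5 cm.

11.5 cm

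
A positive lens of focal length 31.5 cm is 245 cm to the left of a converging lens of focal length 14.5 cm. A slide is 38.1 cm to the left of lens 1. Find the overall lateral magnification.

Lens 1: 1/d_i1 = 1/(31.5) − 1/(38.1) = 0.005499, so d_i1 = 181.8 cm; m₁ = −d_i1/d_o1 = -4.772.
d_o2 = 245 − (181.8) = 63.20 cm.
Lens 2: 1/d_i2 = 1/(14.5) − 1/(63.20) = 0.05314, so d_i2 = 18.82 cm; m₂ = −d_i2/d_o2 = -0.2977.
m = m₁·m₂ = (-4.772)(-0.2977) = +1.42.

m = +1.42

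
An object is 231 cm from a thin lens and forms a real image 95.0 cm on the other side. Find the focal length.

Real image ⇒ d_i = +95.0 cm.
1/f = 1/d_o + 1/d_i = 1/(231) + 1/(95.0) = 0.01486, so f = 67.3 cm.
Since f is positive, the thin lens is converging.

f = 67.3 cm (converging)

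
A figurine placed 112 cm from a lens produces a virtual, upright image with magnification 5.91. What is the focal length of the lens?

f = 135 cm (converging)

m = −d_i/d_o ⇒ d_i = −m·d_o = −(+5.91)·(112) = -661.9 cm.
1/f = 1/d_o + 1/d_i = 1/(112) + 1/(-661.9) = 0.007418, so f = 135 cm.
Since f is positive, the lens is converging.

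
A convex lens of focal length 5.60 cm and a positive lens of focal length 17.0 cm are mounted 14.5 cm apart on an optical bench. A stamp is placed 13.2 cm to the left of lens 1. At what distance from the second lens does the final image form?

Lens 1: 1/d_i1 = 1/f₁ − 1/d_o1 = 1/(5.60) − 1/(13.2) = 0.1028, so d_i1 = 9.726 cm.
The intermediate image is 9.726 cm to the right of lens 1, which is 14.5 − (9.726) = 4.774 cm to the left of lens 2, so d_o2 = +4.774 cm.
Lens 2: 1/d_i2 = 1/f₂ − 1/d_o2 = 1/(17.0) − 1/(4.774) = -0.1506, so d_i2 = -6.64 cm.
The final image is virtual, 6.64 cm to the left of lens 2 (overall magnification ≈ -1.0).

6.64 cm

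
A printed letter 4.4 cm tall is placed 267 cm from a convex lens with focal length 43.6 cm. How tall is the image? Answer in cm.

1/d_i = 1/f − 1/d_o = 1/(43.60) − 1/(267) = 0.01919, so d_i = 52.11 cm.
m = −d_i/d_o = -0.1952.
|h_i| = |m|·h_o = 0.1952 × 4.4 = 0.859 cm. The image is real, inverted and reduced, on the far side of the lens.

0.859 cm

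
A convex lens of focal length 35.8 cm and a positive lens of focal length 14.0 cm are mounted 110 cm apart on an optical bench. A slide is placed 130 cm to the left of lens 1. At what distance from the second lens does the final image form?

18.2 cm

Lens 1: 1/d_i1 = 1/f₁ − 1/d_o1 = 1/(35.8) − 1/(130) = 0.02024, so d_i1 = 49.41 cm.
The intermediate image is 49.41 cm to the right of lens 1, which is 110 − (49.41) = 60.59 cm to the left of lens 2, so d_o2 = +60.59 cm.
Lens 2: 1/d_i2 = 1/f₂ − 1/d_o2 = 1/(14.0) − 1/(60.59) = 0.05492, so d_i2 = 18.2 cm.
The final image is real, 18.2 cm to the right of lens 2 (overall magnification ≈ 0.11).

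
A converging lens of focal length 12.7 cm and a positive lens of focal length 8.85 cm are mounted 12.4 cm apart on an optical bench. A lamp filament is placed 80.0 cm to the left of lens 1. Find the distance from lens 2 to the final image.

2.07 cm

Lens 1: 1/d_i1 = 1/f₁ − 1/d_o1 = 1/(12.7) − 1/(80.0) = 0.06624, so d_i1 = 15.10 cm.
The intermediate image is 15.10 cm to the right of lens 1, which lies 2.700 cm to the right of lens 2 — a virtual object — so d_o2 = −2.700 cm.
Lens 2: 1/d_i2 = 1/f₂ − 1/d_o2 = 1/(8.85) − 1/(-2.700) = 0.4834, so d_i2 = 2.07 cm.
The final image is real, 2.07 cm to the right of lens 2 (overall magnification ≈ -0.14).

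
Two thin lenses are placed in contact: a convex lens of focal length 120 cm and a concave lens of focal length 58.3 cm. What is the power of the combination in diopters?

P₁ = 1/f₁ = 1/(1.20 m) = +0.8333 D; P₂ = 1/f₂ = 1/(-0.583 m) = -1.715 D.
For thin lenses in contact, P = P₁ + P₂ = (+0.8333) + (-1.715) = -0.882 D.

P = -0.882 D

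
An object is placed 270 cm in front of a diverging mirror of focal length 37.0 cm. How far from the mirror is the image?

32.5 cm

For a diverging mirror, f = -37.0 cm.
Mirror equation: 1/q = 1/f − 1/p = 1/(-37.00) − 1/(270) = -0.02703 − 0.003704 = -0.03073, so q = -32.5 cm.
The image is virtual, upright and reduced, behind the mirror.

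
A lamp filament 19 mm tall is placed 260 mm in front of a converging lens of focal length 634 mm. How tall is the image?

32.2 mm

1/d_i = 1/f − 1/d_o = 1/(634.0) − 1/(260) = -0.002269, so d_i = -440.7 mm.
m = −d_i/d_o = +1.695.
|h_i| = |m|·h_o = 1.695 × 19 = 32.2 mm. The image is virtual, upright and enlarged, on the same side as the object.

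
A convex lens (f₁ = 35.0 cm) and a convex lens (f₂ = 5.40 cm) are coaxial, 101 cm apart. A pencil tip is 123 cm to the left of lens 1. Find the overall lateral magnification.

m = +0.0460

Lens 1: 1/d_i1 = 1/(35.0) − 1/(123) = 0.02044, so d_i1 = 48.92 cm; m₁ = −d_i1/d_o1 = -0.3977.
d_o2 = 101 − (48.92) = 52.08 cm.
Lens 2: 1/d_i2 = 1/(5.40) − 1/(52.08) = 0.1660, so d_i2 = 6.025 cm; m₂ = −d_i2/d_o2 = -0.1157.
m = m₁·m₂ = (-0.3977)(-0.1157) = +0.0460.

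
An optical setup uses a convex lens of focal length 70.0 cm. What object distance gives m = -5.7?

m = −d_i/d_o ⇒ d_i = −m·d_o.
1/f = 1/d_o + 1/d_i = 1/d_o − 1/(m·d_o) = (1 − 1/m)/d_o, so d_o = f(1 − 1/m) = (70.00)(1 − 1/(-5.7)) = 82.3 cm.

82.3 cm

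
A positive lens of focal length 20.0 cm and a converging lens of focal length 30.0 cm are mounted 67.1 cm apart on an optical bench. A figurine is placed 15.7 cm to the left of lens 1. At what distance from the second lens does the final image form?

38.2 cm

Lens 1: 1/d_i1 = 1/f₁ − 1/d_o1 = 1/(20.0) − 1/(15.7) = -0.01369, so d_i1 = -73.02 cm.
The intermediate image is 73.02 cm to the left of lens 1 (virtual), which is 67.1 − (-73.02) = 140.1 cm to the left of lens 2, so d_o2 = +140.1 cm.
Lens 2: 1/d_i2 = 1/f₂ − 1/d_o2 = 1/(30.0) − 1/(140.1) = 0.02620, so d_i2 = 38.2 cm.
The final image is real, 38.2 cm to the right of lens 2 (overall magnification ≈ -1.3).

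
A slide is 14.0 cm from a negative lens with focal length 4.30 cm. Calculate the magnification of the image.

For a negative lens, f = -4.30 cm.
1/d_i = 1/f − 1/d_o = 1/(-4.300) − 1/(14.0) = -0.3040, so d_i = -3.290 cm.
m = −d_i/d_o = −(-3.290)/(14.0) = +0.235.
The image is virtual, upright and reduced, on the same side as the object.

m = +0.235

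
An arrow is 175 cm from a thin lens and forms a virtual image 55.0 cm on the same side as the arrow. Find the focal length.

f = -80.2 cm (diverging)

Virtual image ⇒ d_i = −55.0 cm.
1/f = 1/d_o + 1/d_i = 1/(175) + 1/(-55.0) = -0.01247, so f = -80.2 cm.
Since f is negative, the thin lens is diverging.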